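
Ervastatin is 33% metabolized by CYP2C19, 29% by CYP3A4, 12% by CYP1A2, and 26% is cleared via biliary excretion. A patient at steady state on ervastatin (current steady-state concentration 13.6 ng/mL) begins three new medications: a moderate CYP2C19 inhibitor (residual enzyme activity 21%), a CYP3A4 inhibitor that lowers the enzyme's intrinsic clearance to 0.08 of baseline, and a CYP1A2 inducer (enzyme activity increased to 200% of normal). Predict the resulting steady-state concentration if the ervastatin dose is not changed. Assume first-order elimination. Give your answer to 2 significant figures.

23 ng/mL

The CYP2C19 pathway (33% of clearance) falls to 0.21× activity: 0.33 × 0.21 = 0.0693.
The CYP3A4 pathway (29% of clearance) falls to 0.08× activity: 0.29 × 0.08 = 0.0232.
The CYP1A2 pathway (12% of clearance) rises to 2× activity: 0.12 × 2 = 0.24.
The remaining 26% of clearance is unaffected.
CL_new/CL_old = 0.0693 + 0.0232 + 0.24 + 0.26 = 0.5925.
Dividing the baseline by the relative clearance: 13.6 / 0.5925 = 23 ng/mL.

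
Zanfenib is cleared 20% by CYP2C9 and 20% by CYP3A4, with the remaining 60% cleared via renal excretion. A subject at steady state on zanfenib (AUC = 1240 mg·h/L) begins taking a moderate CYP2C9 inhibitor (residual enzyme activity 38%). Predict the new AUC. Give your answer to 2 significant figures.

1.4 × 10³ mg·h/L

The CYP2C9 pathway (20% of clearance) drops to 0.38× activity: 0.2 × 0.38 = 0.076.
CYP3A4 (20%) and the residual 60% are unaffected.
CL_new/CL_old = 0.076 + 0.2 + 0.6 = 0.876.
With dosing unchanged, AUC scales as 1/CL: 1240 / 0.876 = 1.4 × 10³ mg·h/L.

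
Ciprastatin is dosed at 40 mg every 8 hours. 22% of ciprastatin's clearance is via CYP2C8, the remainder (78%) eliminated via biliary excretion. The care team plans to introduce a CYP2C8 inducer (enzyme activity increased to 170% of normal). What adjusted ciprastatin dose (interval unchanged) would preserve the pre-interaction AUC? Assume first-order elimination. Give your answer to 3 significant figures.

The CYP2C8 pathway (22% of clearance) is boosted to 1.7× activity: 0.22 × 1.7 = 0.374.
Non-CYP routes (78%) are unchanged.
Relative clearance = 0.374 + 0.78 = 1.154.
To maintain the same steady-state level, dose must scale with clearance: new dose = 40 × 1.154 = 46.2 mg.

46.2 mg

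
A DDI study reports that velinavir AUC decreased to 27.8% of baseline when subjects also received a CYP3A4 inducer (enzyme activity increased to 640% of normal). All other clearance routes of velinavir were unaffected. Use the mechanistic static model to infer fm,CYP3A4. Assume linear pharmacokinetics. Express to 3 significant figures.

Call the CYP3A4 fraction fm. After the interaction, CL_new/CL_old = fm × 6.4 + (1 − fm).
AUC ratio = 1 / (new CL fraction), so new CL fraction = 1 / 0.278 = 3.597.
fm × 6.4 + 1 − fm = 3.597  ⇒  fm × (6.4 − 1) = 2.597  ⇒  fm = 0.481.

0.481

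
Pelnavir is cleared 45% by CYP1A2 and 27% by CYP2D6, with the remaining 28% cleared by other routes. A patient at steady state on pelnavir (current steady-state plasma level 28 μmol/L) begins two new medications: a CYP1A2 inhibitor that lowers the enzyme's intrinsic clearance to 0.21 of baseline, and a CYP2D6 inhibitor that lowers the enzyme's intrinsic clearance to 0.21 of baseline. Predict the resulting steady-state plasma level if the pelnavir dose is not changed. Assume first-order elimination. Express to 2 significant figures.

The CYP1A2 pathway (45% of clearance) is reduced to 0.21× activity: 0.45 × 0.21 = 0.0945.
The CYP2D6 pathway (27% of clearance) falls to 0.21× activity: 0.27 × 0.21 = 0.0567.
The remaining 28% of clearance is unaffected.
New clearance relative to baseline: 0.0945 + 0.0567 + 0.28 = 0.4312.
Dividing the baseline by the relative clearance: 28 / 0.4312 = 65 μmol/L.

65 μmol/L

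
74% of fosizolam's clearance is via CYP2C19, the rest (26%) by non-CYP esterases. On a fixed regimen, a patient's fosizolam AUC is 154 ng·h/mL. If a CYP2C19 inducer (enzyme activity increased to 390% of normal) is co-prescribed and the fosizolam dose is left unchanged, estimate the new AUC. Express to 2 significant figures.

49 ng·h/mL

The CYP2C19 pathway (74% of clearance) increases to 3.9× activity: 0.74 × 3.9 = 2.886.
The remaining 26% of clearance is unaffected.
New clearance relative to baseline: 2.886 + 0.26 = 3.146.
New AUC = baseline ÷ relative clearance = 154 / 3.146 = 49 ng·h/mL.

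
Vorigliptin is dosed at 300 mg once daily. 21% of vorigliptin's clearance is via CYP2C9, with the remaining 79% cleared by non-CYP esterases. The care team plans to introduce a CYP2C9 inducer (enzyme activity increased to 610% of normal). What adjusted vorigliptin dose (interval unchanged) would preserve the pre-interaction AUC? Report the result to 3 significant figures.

The CYP2C9 pathway (21% of clearance) is boosted to 6.1× activity: 0.21 × 6.1 = 1.281.
The remaining 79% of clearance is unaffected.
Relative clearance = 1.281 + 0.79 = 2.071.
Css,avg = (dose rate)/CL, so holding Css fixed requires dose ∝ CL: 300 × 2.071 = 621 mg.

621 mg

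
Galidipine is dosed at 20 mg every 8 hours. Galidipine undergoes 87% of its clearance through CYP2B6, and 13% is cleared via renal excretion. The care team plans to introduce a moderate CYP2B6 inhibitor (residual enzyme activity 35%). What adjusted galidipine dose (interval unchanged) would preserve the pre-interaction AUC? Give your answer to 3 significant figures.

8.69 mg

The CYP2B6 pathway (87% of clearance) is reduced to 0.35× activity: 0.87 × 0.35 = 0.3045.
The remaining 13% of clearance is unaffected.
New clearance relative to baseline: 0.3045 + 0.13 = 0.4345.
Exposure is unchanged when dose changes in proportion to clearance. New dose = 20 mg × 0.4345 = 8.69 mg.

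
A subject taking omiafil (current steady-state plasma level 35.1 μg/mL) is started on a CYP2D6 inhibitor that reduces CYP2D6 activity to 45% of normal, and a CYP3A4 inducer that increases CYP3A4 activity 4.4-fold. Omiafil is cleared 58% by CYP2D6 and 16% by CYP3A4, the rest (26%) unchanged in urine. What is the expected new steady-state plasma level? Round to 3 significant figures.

The CYP2D6 pathway (58% of clearance) is reduced to 0.45× activity: 0.58 × 0.45 = 0.261.
The CYP3A4 pathway (16% of clearance) is boosted to 4.4× activity: 0.16 × 4.4 = 0.704.
Non-CYP routes (26%) are unchanged.
New clearance relative to baseline: 0.261 + 0.704 + 0.26 = 1.225.
New steady-state plasma level = 35.1 / 1.225 = 28.7 μg/mL (concentration scales inversely with clearance).

28.7 μg/mL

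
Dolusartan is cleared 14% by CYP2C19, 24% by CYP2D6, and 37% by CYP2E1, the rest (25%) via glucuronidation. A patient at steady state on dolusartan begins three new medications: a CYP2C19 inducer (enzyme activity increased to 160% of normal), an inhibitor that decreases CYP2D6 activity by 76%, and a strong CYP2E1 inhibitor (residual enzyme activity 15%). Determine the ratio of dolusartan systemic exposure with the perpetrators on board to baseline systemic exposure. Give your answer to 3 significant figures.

1.70

CYP2C19: 0.14 × 1.6 = 0.224
CYP2D6: 0.24 × 0.24 = 0.0576
CYP2E1: 0.37 × 0.15 = 0.0555
Other: 0.25 (unchanged)
Relative clearance = 0.224 + 0.0576 + 0.0555 + 0.25 = 0.5871.
Because systemic exposure varies inversely with clearance, the combined effect is 1 / 0.5871 = 1.70.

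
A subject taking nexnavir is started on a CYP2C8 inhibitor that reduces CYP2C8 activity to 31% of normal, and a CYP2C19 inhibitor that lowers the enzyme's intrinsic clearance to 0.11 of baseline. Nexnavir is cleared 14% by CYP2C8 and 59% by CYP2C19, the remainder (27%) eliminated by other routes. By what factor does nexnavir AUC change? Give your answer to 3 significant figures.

The CYP2C8 pathway (14% of clearance) drops to 0.31× activity: 0.14 × 0.31 = 0.0434.
The CYP2C19 pathway (59% of clearance) falls to 0.11× activity: 0.59 × 0.11 = 0.0649.
The remaining 27% of clearance is unaffected.
New clearance relative to baseline: 0.0434 + 0.0649 + 0.27 = 0.3783.
AUC ∝ 1/CL: fold-change = 1 / 0.3783 = 2.64.

2.64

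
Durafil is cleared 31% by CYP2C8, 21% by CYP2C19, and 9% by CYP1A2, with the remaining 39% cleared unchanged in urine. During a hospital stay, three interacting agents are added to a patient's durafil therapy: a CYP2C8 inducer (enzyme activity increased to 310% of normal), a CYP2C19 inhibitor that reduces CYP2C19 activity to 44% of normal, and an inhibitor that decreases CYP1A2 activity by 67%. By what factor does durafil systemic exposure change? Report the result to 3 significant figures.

0.679

The CYP2C8 pathway (31% of clearance) is boosted to 3.1× activity: 0.31 × 3.1 = 0.961.
The CYP2C19 pathway (21% of clearance) falls to 0.44× activity: 0.21 × 0.44 = 0.0924.
The CYP1A2 pathway (9% of clearance) is reduced to 0.33× activity: 0.09 × 0.33 = 0.0297.
The remaining 39% of clearance is unaffected.
CL_new/CL_old = 0.961 + 0.0924 + 0.0297 + 0.39 = 1.4731.
Systemic exposure ∝ 1/CL: fold-change = 1 / 1.4731 = 0.679.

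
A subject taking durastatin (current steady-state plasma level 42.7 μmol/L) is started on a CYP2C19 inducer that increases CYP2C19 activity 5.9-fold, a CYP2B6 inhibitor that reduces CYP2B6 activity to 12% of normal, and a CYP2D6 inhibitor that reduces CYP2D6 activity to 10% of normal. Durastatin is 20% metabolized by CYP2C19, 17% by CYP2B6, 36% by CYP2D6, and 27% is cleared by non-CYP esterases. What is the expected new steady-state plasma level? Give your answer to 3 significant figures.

The CYP2C19 pathway (20% of clearance) is boosted to 5.9× activity: 0.2 × 5.9 = 1.18.
The CYP2B6 pathway (17% of clearance) falls to 0.12× activity: 0.17 × 0.12 = 0.0204.
The CYP2D6 pathway (36% of clearance) is reduced to 0.1× activity: 0.36 × 0.1 = 0.036.
The remaining 27% of clearance is unaffected.
Relative clearance = 1.18 + 0.0204 + 0.036 + 0.27 = 1.5064.
Dividing the baseline by the relative clearance: 42.7 / 1.5064 = 28.3 μmol/L.

28.3 μmol/L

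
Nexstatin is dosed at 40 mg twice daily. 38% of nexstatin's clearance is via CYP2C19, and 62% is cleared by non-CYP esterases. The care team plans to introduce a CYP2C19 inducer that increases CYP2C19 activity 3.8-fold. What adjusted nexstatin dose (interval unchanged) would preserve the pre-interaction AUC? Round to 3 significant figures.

82.6 mg

CYP2C19: 0.38 × 3.8 = 1.444
Other: 0.62 (unchanged)
Relative clearance = 1.444 + 0.62 = 2.064.
Css,avg = (dose rate)/CL, so holding Css fixed requires dose ∝ CL: 40 × 2.064 = 82.6 mg.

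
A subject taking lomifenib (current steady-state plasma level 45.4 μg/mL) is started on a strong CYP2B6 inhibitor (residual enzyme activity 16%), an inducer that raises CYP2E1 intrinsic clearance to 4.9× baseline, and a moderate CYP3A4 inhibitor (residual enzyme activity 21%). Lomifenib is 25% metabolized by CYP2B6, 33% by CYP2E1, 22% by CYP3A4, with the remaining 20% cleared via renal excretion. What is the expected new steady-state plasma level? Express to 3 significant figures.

The CYP2B6 pathway (25% of clearance) drops to 0.16× activity: 0.25 × 0.16 = 0.04.
The CYP2E1 pathway (33% of clearance) rises to 4.9× activity: 0.33 × 4.9 = 1.617.
The CYP3A4 pathway (22% of clearance) falls to 0.21× activity: 0.22 × 0.21 = 0.0462.
Non-CYP routes (20%) are unchanged.
New clearance relative to baseline: 0.04 + 1.617 + 0.0462 + 0.2 = 1.9032.
New steady-state plasma level = 45.4 / 1.9032 = 23.9 μg/mL (concentration scales inversely with clearance).

23.9 μg/mL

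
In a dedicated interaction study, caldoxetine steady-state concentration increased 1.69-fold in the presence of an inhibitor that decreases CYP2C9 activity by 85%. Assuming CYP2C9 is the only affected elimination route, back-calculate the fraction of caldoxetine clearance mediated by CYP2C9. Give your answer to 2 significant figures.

0.48

CL'/CL = 1 / 1.69 = 0.5917
0.15·fm + (1 − fm) = 0.5917
fm = (0.5917 − 1) / (0.15 − 1) = 0.48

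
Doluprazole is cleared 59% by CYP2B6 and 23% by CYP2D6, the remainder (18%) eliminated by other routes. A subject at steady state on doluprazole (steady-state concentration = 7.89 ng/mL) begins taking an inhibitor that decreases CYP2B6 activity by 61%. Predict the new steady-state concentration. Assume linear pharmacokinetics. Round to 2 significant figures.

CYP2B6: 0.59 × 0.39 = 0.2301
CYP2D6: 0.23 (unchanged)
Other: 0.18 (unchanged)
CL_new/CL_old = 0.2301 + 0.23 + 0.18 = 0.6401.
New steady-state concentration = baseline ÷ relative clearance = 7.89 / 0.6401 = 12 ng/mL.

12 ng/mL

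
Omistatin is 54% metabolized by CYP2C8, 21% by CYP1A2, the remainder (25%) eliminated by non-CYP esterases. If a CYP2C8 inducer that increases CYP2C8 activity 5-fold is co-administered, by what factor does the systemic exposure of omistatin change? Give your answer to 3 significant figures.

0.316

The CYP2C8 pathway (54% of clearance) is boosted to 5× activity: 0.54 × 5 = 2.7.
CYP1A2 (21%) and the residual 25% are unaffected.
New clearance relative to baseline: 2.7 + 0.21 + 0.25 = 3.16.
Systemic exposure is inversely proportional to clearance, so the fold-change is 1 / 3.16 = 0.316.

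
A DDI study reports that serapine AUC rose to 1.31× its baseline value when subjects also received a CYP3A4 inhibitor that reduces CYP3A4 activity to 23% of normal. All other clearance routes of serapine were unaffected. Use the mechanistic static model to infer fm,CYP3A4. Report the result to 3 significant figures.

0.307

CL'/CL = 1 / 1.31 = 0.7634
0.23·fm + (1 − fm) = 0.7634
fm = (0.7634 − 1) / (0.23 − 1) = 0.307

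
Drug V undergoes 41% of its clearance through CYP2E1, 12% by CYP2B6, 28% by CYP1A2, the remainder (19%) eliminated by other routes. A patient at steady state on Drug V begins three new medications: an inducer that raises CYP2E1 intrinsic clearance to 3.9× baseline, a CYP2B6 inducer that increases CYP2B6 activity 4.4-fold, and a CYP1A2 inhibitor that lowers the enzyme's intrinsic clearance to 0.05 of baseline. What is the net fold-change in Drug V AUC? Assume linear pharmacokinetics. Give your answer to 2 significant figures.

0.43

The CYP2E1 pathway (41% of clearance) is boosted to 3.9× activity: 0.41 × 3.9 = 1.599.
The CYP2B6 pathway (12% of clearance) rises to 4.4× activity: 0.12 × 4.4 = 0.528.
The CYP1A2 pathway (28% of clearance) falls to 0.05× activity: 0.28 × 0.05 = 0.014.
Non-CYP routes (19%) are unchanged.
CL_new/CL_old = 1.599 + 0.528 + 0.014 + 0.19 = 2.331.
Net AUC ratio = 1 / 2.331 = 0.43.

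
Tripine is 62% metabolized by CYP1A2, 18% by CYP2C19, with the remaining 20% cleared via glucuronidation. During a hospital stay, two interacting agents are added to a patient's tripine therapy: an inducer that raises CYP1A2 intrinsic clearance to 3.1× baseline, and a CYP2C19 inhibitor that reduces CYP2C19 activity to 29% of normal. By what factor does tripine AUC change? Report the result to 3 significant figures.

The CYP1A2 pathway (62% of clearance) is boosted to 3.1× activity: 0.62 × 3.1 = 1.922.
The CYP2C19 pathway (18% of clearance) falls to 0.29× activity: 0.18 × 0.29 = 0.0522.
The remaining 20% of clearance is unaffected.
New clearance relative to baseline: 1.922 + 0.0522 + 0.2 = 2.1742.
Because AUC varies inversely with clearance, the combined effect is 1 / 2.1742 = 0.460.

0.460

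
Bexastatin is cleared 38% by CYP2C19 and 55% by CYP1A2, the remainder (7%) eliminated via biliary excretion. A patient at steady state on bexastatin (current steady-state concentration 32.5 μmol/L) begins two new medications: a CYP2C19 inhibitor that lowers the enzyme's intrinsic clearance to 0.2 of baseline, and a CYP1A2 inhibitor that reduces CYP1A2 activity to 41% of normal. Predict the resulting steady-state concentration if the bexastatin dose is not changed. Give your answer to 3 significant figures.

87.5 μmol/L

CYP2C19: 0.38 × 0.2 = 0.076
CYP1A2: 0.55 × 0.41 = 0.2255
Other: 0.07 (unchanged)
Relative clearance = 0.076 + 0.2255 + 0.07 = 0.3715.
Steady-state concentration ∝ 1/CL: new value = 32.5 / 0.3715 = 87.5 μmol/L.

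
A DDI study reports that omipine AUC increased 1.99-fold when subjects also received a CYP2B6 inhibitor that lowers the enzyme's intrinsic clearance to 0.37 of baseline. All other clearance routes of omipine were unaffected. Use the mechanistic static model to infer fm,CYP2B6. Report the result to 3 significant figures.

CL'/CL = 1 / 1.99 = 0.5025
0.37·fm + (1 − fm) = 0.5025
fm = (0.5025 − 1) / (0.37 − 1) = 0.790

0.790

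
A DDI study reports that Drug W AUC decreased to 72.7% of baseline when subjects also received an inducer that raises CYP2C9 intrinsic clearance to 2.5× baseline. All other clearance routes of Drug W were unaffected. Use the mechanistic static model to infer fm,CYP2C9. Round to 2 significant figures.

Write x for the fraction cleared via CYP2C9. The observed AUC change means clearance rose to 1/0.727 = 1.376 of baseline.
Setting x·2.5 + (1 − x) = 1.376 and solving: x = (1.376 − 1)/(2.5 − 1) = 0.25.

0.25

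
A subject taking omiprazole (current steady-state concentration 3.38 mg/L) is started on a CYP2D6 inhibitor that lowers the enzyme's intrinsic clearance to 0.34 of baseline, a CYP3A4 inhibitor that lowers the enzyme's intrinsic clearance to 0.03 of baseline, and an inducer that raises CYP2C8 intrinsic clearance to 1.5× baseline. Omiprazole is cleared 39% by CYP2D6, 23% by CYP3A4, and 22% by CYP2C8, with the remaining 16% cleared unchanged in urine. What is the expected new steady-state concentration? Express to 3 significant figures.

5.37 mg/L

CYP2D6: 0.39 × 0.34 = 0.1326
CYP3A4: 0.23 × 0.03 = 0.0069
CYP2C8: 0.22 × 1.5 = 0.33
Other: 0.16 (unchanged)
CL_new/CL_old = 0.1326 + 0.0069 + 0.33 + 0.16 = 0.6295.
Steady-state concentration ∝ 1/CL: new value = 3.38 / 0.6295 = 5.37 mg/L.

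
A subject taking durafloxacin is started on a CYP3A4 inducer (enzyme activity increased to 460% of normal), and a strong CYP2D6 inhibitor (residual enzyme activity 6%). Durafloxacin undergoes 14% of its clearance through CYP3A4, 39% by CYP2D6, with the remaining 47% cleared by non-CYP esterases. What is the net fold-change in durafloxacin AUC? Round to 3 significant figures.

0.879

The CYP3A4 pathway (14% of clearance) is boosted to 4.6× activity: 0.14 × 4.6 = 0.644.
The CYP2D6 pathway (39% of clearance) falls to 0.06× activity: 0.39 × 0.06 = 0.0234.
The remaining 47% of clearance is unaffected.
Relative clearance = 0.644 + 0.0234 + 0.47 = 1.1374.
AUC ∝ 1/CL: fold-change = 1 / 1.1374 = 0.879.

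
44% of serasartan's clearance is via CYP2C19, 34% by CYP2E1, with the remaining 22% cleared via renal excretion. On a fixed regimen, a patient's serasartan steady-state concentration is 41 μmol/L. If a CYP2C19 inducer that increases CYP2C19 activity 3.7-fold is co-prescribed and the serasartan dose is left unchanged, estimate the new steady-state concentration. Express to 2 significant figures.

The CYP2C19 pathway (44% of clearance) increases to 3.7× activity: 0.44 × 3.7 = 1.628.
CYP2E1 (34%) and the residual 22% are unaffected.
CL_new/CL_old = 1.628 + 0.34 + 0.22 = 2.188.
Steady-state concentration ∝ 1/CL, so new value = 41 / 2.188 = 19 μmol/L.

19 μmol/L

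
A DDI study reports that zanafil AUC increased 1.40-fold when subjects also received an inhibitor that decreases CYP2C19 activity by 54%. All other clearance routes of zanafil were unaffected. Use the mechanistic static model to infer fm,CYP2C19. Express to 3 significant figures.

0.529

Let fm be the CYP2C19 fraction. New clearance relative to baseline = fm × 0.46 + (1 − fm).
AUC ratio = 1 / (new CL fraction), so new CL fraction = 1 / 1.40 = 0.7143.
fm × 0.46 + 1 − fm = 0.7143  ⇒  fm × (0.46 − 1) = −0.2857  ⇒  fm = 0.529.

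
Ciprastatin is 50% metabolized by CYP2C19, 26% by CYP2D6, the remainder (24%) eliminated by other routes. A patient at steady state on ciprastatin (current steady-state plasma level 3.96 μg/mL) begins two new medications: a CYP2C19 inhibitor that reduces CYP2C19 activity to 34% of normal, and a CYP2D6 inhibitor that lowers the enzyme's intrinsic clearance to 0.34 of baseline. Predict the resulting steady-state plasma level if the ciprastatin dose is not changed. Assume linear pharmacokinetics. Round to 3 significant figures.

The CYP2C19 pathway (50% of clearance) drops to 0.34× activity: 0.5 × 0.34 = 0.17.
The CYP2D6 pathway (26% of clearance) falls to 0.34× activity: 0.26 × 0.34 = 0.0884.
Non-CYP routes (24%) are unchanged.
Relative clearance = 0.17 + 0.0884 + 0.24 = 0.4984.
New steady-state plasma level = 3.96 / 0.4984 = 7.95 μg/mL (concentration scales inversely with clearance).

7.95 μg/mL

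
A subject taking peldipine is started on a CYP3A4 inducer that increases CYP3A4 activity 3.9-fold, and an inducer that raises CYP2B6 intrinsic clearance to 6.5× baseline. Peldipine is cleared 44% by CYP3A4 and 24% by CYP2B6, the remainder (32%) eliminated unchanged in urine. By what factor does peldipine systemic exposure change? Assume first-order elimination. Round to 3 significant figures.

The CYP3A4 pathway (44% of clearance) rises to 3.9× activity: 0.44 × 3.9 = 1.716.
The CYP2B6 pathway (24% of clearance) increases to 6.5× activity: 0.24 × 6.5 = 1.56.
The remaining 32% of clearance is unaffected.
New clearance relative to baseline: 1.716 + 1.56 + 0.32 = 3.596.
Net systemic exposure ratio = 1 / 3.596 = 0.278.

0.278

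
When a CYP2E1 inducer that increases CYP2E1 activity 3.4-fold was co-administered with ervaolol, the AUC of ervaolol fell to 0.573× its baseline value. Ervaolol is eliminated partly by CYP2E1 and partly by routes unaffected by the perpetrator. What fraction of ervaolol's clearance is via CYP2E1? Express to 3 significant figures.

0.311

Call the CYP2E1 fraction fm. After the interaction, CL_new/CL_old = fm × 3.4 + (1 − fm).
AUC ratio = 1 / (new CL fraction), so new CL fraction = 1 / 0.573 = 1.745.
fm × 3.4 + 1 − fm = 1.745  ⇒  fm × (3.4 − 1) = 0.7452  ⇒  fm = 0.311.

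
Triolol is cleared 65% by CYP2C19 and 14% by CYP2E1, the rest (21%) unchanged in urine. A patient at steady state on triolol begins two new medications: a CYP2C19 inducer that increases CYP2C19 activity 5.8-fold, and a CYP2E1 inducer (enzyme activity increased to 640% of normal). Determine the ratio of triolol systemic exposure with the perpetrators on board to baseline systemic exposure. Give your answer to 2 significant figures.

0.21

CYP2C19: 0.65 × 5.8 = 3.77
CYP2E1: 0.14 × 6.4 = 0.896
Other: 0.21 (unchanged)
Relative clearance = 3.77 + 0.896 + 0.21 = 4.876.
Systemic exposure ∝ 1/CL: fold-change = 1 / 4.876 = 0.21.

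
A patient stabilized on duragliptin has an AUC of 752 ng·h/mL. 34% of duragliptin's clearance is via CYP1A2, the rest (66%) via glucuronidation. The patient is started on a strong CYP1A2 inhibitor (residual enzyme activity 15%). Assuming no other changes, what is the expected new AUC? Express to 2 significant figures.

The CYP1A2 pathway (34% of clearance) drops to 0.15× activity: 0.34 × 0.15 = 0.051.
Non-CYP routes (66%) are unchanged.
Relative clearance = 0.051 + 0.66 = 0.711.
With dosing unchanged, AUC scales as 1/CL: 752 / 0.711 = 1.1 × 10³ ng·h/mL.

1.1 × 10³ ng·h/mL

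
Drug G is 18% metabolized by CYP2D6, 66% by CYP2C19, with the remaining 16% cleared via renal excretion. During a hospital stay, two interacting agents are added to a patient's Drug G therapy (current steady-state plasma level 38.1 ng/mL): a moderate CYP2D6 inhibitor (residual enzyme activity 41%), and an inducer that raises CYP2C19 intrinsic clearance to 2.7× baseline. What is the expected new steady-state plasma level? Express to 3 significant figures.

The CYP2D6 pathway (18% of clearance) is reduced to 0.41× activity: 0.18 × 0.41 = 0.0738.
The CYP2C19 pathway (66% of clearance) is boosted to 2.7× activity: 0.66 × 2.7 = 1.782.
The remaining 16% of clearance is unaffected.
Relative clearance = 0.0738 + 1.782 + 0.16 = 2.0158.
Dividing the baseline by the relative clearance: 38.1 / 2.0158 = 18.9 ng/mL.

18.9 ng/mL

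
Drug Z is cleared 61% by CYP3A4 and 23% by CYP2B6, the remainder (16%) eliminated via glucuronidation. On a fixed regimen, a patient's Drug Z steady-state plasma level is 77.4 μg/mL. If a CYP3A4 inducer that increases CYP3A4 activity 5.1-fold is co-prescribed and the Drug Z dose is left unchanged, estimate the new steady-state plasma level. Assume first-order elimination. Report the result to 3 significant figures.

CYP3A4: 0.61 × 5.1 = 3.111
CYP2B6: 0.23 (unchanged)
Other: 0.16 (unchanged)
New clearance relative to baseline: 3.111 + 0.23 + 0.16 = 3.501.
With dosing unchanged, steady-state plasma level scales as 1/CL: 77.4 / 3.501 = 22.1 μg/mL.

22.1 μg/mL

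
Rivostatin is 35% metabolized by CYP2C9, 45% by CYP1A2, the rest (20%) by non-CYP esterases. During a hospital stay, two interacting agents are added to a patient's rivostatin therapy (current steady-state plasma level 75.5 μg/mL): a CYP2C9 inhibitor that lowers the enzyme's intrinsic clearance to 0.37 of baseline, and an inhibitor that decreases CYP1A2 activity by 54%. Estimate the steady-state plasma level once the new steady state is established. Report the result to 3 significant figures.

141 μg/mL

The CYP2C9 pathway (35% of clearance) drops to 0.37× activity: 0.35 × 0.37 = 0.1295.
The CYP1A2 pathway (45% of clearance) falls to 0.46× activity: 0.45 × 0.46 = 0.207.
Non-CYP routes (20%) are unchanged.
Relative clearance = 0.1295 + 0.207 + 0.2 = 0.5365.
New steady-state plasma level = 75.5 / 0.5365 = 141 μg/mL (concentration scales inversely with clearance).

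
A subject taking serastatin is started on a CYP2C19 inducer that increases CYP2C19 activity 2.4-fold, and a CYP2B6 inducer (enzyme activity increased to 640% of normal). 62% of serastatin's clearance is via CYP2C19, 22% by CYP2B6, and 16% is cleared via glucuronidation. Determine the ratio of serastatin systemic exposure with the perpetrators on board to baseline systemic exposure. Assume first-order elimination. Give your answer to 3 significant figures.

0.327

The CYP2C19 pathway (62% of clearance) increases to 2.4× activity: 0.62 × 2.4 = 1.488.
The CYP2B6 pathway (22% of clearance) rises to 6.4× activity: 0.22 × 6.4 = 1.408.
The remaining 16% of clearance is unaffected.
New clearance relative to baseline: 1.488 + 1.408 + 0.16 = 3.056.
Systemic exposure ∝ 1/CL: fold-change = 1 / 3.056 = 0.327.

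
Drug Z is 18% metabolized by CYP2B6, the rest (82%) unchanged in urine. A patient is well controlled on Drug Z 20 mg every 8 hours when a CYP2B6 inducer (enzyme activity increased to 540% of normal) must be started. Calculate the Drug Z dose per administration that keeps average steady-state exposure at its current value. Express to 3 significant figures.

CYP2B6: 0.18 × 5.4 = 0.972
Other: 0.82 (unchanged)
Relative clearance = 0.972 + 0.82 = 1.792.
Css,avg = (dose rate)/CL, so holding Css fixed requires dose ∝ CL: 20 × 1.792 = 35.8 mg.

35.8 mg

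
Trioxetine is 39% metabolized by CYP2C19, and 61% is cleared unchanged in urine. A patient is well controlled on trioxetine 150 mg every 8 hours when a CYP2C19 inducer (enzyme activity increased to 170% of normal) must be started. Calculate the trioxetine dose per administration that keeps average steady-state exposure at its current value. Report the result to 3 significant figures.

The CYP2C19 pathway (39% of clearance) rises to 1.7× activity: 0.39 × 1.7 = 0.663.
The remaining 61% of clearance is unaffected.
Relative clearance = 0.663 + 0.61 = 1.273.
Css,avg = (dose rate)/CL, so holding Css fixed requires dose ∝ CL: 150 × 1.273 = 191 mg.

191 mg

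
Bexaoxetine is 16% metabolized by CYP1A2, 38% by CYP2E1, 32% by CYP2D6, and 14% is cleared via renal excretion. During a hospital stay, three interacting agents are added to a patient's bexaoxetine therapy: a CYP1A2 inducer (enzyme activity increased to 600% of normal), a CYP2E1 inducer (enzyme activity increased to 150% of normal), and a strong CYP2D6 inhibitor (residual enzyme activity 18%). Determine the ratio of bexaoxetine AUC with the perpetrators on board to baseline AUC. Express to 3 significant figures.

CYP1A2: 0.16 × 6 = 0.96
CYP2E1: 0.38 × 1.5 = 0.57
CYP2D6: 0.32 × 0.18 = 0.0576
Other: 0.14 (unchanged)
CL_new/CL_old = 0.96 + 0.57 + 0.0576 + 0.14 = 1.7276.
Because AUC varies inversely with clearance, the combined effect is 1 / 1.7276 = 0.579.

0.579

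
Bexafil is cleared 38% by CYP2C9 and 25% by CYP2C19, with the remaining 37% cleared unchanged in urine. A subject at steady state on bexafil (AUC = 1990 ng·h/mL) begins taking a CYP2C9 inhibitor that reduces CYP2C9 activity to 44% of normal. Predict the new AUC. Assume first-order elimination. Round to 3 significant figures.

The CYP2C9 pathway (38% of clearance) falls to 0.44× activity: 0.38 × 0.44 = 0.1672.
CYP2C19 (25%) and the residual 37% are unaffected.
New clearance relative to baseline: 0.1672 + 0.25 + 0.37 = 0.7872.
AUC ∝ 1/CL, so new value = 1990 / 0.7872 = 2.53 × 10³ ng·h/mL.

2.53 × 10³ ng·h/mL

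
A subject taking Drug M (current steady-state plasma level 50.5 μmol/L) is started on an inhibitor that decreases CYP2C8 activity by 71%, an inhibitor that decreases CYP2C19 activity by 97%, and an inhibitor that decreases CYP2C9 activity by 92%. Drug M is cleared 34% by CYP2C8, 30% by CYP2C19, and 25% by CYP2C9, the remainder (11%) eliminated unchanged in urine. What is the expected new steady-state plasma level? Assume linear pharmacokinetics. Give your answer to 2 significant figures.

2.1 × 10² μmol/L

The CYP2C8 pathway (34% of clearance) is reduced to 0.29× activity: 0.34 × 0.29 = 0.0986.
The CYP2C19 pathway (30% of clearance) is reduced to 0.03× activity: 0.3 × 0.03 = 0.009.
The CYP2C9 pathway (25% of clearance) is reduced to 0.08× activity: 0.25 × 0.08 = 0.02.
Non-CYP routes (11%) are unchanged.
CL_new/CL_old = 0.0986 + 0.009 + 0.02 + 0.11 = 0.2376.
New steady-state plasma level = 50.5 / 0.2376 = 2.1 × 10² μmol/L (concentration scales inversely with clearance).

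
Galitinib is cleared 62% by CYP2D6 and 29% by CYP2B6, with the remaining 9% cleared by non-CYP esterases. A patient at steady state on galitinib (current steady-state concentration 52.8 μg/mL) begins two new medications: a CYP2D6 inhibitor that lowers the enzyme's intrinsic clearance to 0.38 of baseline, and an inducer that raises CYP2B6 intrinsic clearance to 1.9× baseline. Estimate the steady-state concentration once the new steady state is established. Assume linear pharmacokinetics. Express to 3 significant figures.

60.2 μg/mL

CYP2D6: 0.62 × 0.38 = 0.2356
CYP2B6: 0.29 × 1.9 = 0.551
Other: 0.09 (unchanged)
CL_new/CL_old = 0.2356 + 0.551 + 0.09 = 0.8766.
Dividing the baseline by the relative clearance: 52.8 / 0.8766 = 60.2 μg/mL.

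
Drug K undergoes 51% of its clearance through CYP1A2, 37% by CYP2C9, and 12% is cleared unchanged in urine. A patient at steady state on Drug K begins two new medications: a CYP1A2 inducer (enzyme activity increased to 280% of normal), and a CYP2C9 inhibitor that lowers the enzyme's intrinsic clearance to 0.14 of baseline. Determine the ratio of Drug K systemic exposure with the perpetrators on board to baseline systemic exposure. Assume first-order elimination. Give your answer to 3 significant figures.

0.625

The CYP1A2 pathway (51% of clearance) increases to 2.8× activity: 0.51 × 2.8 = 1.428.
The CYP2C9 pathway (37% of clearance) drops to 0.14× activity: 0.37 × 0.14 = 0.0518.
The remaining 12% of clearance is unaffected.
Relative clearance = 1.428 + 0.0518 + 0.12 = 1.5998.
Net systemic exposure ratio = 1 / 1.5998 = 0.625.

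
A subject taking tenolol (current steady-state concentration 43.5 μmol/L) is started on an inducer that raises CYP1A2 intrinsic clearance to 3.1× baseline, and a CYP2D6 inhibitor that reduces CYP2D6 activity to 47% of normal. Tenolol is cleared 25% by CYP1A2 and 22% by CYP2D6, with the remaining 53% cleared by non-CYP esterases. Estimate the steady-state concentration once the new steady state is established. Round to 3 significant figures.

30.9 μmol/L

CYP1A2: 0.25 × 3.1 = 0.775
CYP2D6: 0.22 × 0.47 = 0.1034
Other: 0.53 (unchanged)
New clearance relative to baseline: 0.775 + 0.1034 + 0.53 = 1.4084.
Dividing the baseline by the relative clearance: 43.5 / 1.4084 = 30.9 μmol/L.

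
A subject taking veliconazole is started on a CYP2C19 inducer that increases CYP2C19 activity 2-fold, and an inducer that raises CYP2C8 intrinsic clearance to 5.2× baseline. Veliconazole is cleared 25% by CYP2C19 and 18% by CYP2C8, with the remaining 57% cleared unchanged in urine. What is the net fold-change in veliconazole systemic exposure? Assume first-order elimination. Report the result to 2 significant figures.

0.50

CYP2C19: 0.25 × 2 = 0.5
CYP2C8: 0.18 × 5.2 = 0.936
Other: 0.57 (unchanged)
CL_new/CL_old = 0.5 + 0.936 + 0.57 = 2.006.
Net systemic exposure ratio = 1 / 2.006 = 0.50.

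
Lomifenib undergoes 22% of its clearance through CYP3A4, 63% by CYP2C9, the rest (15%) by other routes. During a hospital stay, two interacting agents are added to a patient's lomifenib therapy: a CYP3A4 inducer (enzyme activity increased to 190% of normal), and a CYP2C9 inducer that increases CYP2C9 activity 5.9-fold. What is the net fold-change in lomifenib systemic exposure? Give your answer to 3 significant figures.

CYP3A4: 0.22 × 1.9 = 0.418
CYP2C9: 0.63 × 5.9 = 3.717
Other: 0.15 (unchanged)
CL_new/CL_old = 0.418 + 3.717 + 0.15 = 4.285.
Systemic exposure ∝ 1/CL: fold-change = 1 / 4.285 = 0.233.

0.233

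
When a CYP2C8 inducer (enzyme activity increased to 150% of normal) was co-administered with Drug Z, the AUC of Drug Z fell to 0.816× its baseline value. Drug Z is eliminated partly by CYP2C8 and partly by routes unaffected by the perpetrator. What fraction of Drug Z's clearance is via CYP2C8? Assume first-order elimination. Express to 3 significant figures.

0.451

Let x = fm,CYP2C8. Because AUC ∝ 1/CL, relative clearance rose to 1/0.816 = 1.225.
Only the CYP2C8 route changed, so 1.225 = x·1.5 + (1 − x), giving x = 0.451.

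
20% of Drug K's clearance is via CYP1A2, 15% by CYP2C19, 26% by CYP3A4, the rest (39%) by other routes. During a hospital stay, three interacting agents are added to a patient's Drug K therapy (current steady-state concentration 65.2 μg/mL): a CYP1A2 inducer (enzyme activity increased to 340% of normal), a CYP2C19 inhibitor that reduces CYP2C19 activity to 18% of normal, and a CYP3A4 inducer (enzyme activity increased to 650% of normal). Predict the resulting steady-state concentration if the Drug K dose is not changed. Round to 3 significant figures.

23.4 μg/mL

CYP1A2: 0.2 × 3.4 = 0.68
CYP2C19: 0.15 × 0.18 = 0.027
CYP3A4: 0.26 × 6.5 = 1.69
Other: 0.39 (unchanged)
Relative clearance = 0.68 + 0.027 + 1.69 + 0.39 = 2.787.
Steady-state concentration ∝ 1/CL: new value = 65.2 / 2.787 = 23.4 μg/mL.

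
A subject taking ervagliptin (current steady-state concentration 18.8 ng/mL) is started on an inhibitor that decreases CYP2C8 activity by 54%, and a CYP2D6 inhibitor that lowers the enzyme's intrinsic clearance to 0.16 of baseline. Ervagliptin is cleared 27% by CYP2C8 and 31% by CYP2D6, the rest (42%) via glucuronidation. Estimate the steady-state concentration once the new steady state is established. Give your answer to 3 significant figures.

31.7 ng/mL

The CYP2C8 pathway (27% of clearance) falls to 0.46× activity: 0.27 × 0.46 = 0.1242.
The CYP2D6 pathway (31% of clearance) is reduced to 0.16× activity: 0.31 × 0.16 = 0.0496.
Non-CYP routes (42%) are unchanged.
Relative clearance = 0.1242 + 0.0496 + 0.42 = 0.5938.
Dividing the baseline by the relative clearance: 18.8 / 0.5938 = 31.7 ng/mL.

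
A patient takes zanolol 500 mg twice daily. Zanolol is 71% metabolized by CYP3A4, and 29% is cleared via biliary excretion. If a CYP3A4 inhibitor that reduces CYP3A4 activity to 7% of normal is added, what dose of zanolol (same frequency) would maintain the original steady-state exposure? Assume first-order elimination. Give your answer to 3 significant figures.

170 mg

CYP3A4: 0.71 × 0.07 = 0.0497
Other: 0.29 (unchanged)
New clearance relative to baseline: 0.0497 + 0.29 = 0.3397.
Css,avg = (dose rate)/CL, so holding Css fixed requires dose ∝ CL: 500 × 0.3397 = 170 mg.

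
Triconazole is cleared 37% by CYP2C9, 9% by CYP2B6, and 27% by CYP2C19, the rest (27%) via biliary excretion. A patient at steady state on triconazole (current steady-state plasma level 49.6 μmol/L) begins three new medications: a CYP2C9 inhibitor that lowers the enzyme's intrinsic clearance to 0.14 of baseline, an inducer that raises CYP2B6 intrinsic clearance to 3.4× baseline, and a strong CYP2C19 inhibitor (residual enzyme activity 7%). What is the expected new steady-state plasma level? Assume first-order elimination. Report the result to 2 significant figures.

77 μmol/L

The CYP2C9 pathway (37% of clearance) falls to 0.14× activity: 0.37 × 0.14 = 0.0518.
The CYP2B6 pathway (9% of clearance) increases to 3.4× activity: 0.09 × 3.4 = 0.306.
The CYP2C19 pathway (27% of clearance) falls to 0.07× activity: 0.27 × 0.07 = 0.0189.
Non-CYP routes (27%) are unchanged.
New clearance relative to baseline: 0.0518 + 0.306 + 0.0189 + 0.27 = 0.6467.
New steady-state plasma level = 49.6 / 0.6467 = 77 μmol/L (concentration scales inversely with clearance).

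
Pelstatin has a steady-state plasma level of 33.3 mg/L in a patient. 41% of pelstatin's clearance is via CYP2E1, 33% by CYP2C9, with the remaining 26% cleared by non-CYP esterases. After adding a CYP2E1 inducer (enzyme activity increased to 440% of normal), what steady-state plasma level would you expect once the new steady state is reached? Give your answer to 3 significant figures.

CYP2E1: 0.41 × 4.4 = 1.804
CYP2C9: 0.33 (unchanged)
Other: 0.26 (unchanged)
Relative clearance = 1.804 + 0.33 + 0.26 = 2.394.
With dosing unchanged, steady-state plasma level scales as 1/CL: 33.3 / 2.394 = 13.9 mg/L.

13.9 mg/L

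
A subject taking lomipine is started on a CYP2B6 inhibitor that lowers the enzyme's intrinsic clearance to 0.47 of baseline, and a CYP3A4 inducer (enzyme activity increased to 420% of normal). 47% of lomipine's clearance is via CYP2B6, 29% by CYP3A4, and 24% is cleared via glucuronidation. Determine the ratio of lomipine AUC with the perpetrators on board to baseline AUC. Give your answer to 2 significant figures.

0.60

The CYP2B6 pathway (47% of clearance) is reduced to 0.47× activity: 0.47 × 0.47 = 0.2209.
The CYP3A4 pathway (29% of clearance) is boosted to 4.2× activity: 0.29 × 4.2 = 1.218.
The remaining 24% of clearance is unaffected.
New clearance relative to baseline: 0.2209 + 1.218 + 0.24 = 1.6789.
Because AUC varies inversely with clearance, the combined effect is 1 / 1.6789 = 0.60.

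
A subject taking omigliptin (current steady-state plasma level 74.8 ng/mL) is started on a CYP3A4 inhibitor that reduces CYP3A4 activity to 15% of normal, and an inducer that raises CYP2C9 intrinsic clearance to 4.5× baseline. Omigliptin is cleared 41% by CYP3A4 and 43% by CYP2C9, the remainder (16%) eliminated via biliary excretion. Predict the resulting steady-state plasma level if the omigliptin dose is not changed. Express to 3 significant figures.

The CYP3A4 pathway (41% of clearance) falls to 0.15× activity: 0.41 × 0.15 = 0.0615.
The CYP2C9 pathway (43% of clearance) increases to 4.5× activity: 0.43 × 4.5 = 1.935.
The remaining 16% of clearance is unaffected.
Relative clearance = 0.0615 + 1.935 + 0.16 = 2.1565.
Dividing the baseline by the relative clearance: 74.8 / 2.1565 = 34.7 ng/mL.

34.7 ng/mL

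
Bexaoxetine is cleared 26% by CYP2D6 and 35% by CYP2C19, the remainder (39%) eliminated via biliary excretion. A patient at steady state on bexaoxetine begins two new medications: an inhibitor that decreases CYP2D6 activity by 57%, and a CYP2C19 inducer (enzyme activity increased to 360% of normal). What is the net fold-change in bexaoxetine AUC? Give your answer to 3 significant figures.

CYP2D6: 0.26 × 0.43 = 0.1118
CYP2C19: 0.35 × 3.6 = 1.26
Other: 0.39 (unchanged)
Relative clearance = 0.1118 + 1.26 + 0.39 = 1.7618.
Because AUC varies inversely with clearance, the combined effect is 1 / 1.7618 = 0.568.

0.568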